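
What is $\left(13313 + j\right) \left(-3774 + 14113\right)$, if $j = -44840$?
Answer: $-325957653$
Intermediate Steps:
$\left(13313 + j\right) \left(-3774 + 14113\right) = \left(13313 - 44840\right) \left(-3774 + 14113\right) = \left(-31527\right) 10339 = -325957653$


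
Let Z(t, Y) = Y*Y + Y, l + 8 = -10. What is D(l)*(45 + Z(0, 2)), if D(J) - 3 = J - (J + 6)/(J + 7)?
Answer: -9027/11 ≈ -820.64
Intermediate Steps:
l = -18 (l = -8 - 10 = -18)
Z(t, Y) = Y + Y² (Z(t, Y) = Y² + Y = Y + Y²)
D(J) = 3 + J - (6 + J)/(7 + J) (D(J) = 3 + (J - (J + 6)/(J + 7)) = 3 + (J - (6 + J)/(7 + J)) = 3 + J - (6 + J)/(7 + J))
D(l)*(45 + Z(0, 2)) = ((15 + (-18)² + 9*(-18))/(7 - 18))*(45 + 2*(1 + 2)) = ((15 + 324 - 162)/(-11))*(45 + 2*3) = (-1/11*177)*(45 + 6) = -177/11*51 = -9027/11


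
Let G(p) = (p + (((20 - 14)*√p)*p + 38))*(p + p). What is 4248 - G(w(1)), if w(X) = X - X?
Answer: 4248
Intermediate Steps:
w(X) = 0
G(p) = 2*p*(38 + p + 6*p^(3/2)) (G(p) = (p + ((6*√p)*p + 38))*(2*p) = (p + (6*p^(3/2) + 38))*(2*p) = (p + (38 + 6*p^(3/2)))*(2*p) = (38 + p + 6*p^(3/2))*(2*p) = 2*p*(38 + p + 6*p^(3/2)))
4248 - G(w(1)) = 4248 - (2*0² + 12*0^(5/2) + 76*0) = 4248 - (2*0 + 12*0 + 0) = 4248 - (0 + 0 + 0) = 4248 - 1*0 = 4248 + 0 = 4248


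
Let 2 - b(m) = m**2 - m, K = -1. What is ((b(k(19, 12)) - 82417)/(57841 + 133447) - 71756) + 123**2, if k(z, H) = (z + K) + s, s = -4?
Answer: -10832148173/191288 ≈ -56627.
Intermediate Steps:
k(z, H) = -5 + z (k(z, H) = (z - 1) - 4 = (-1 + z) - 4 = -5 + z)
b(m) = 2 + m - m**2 (b(m) = 2 - (m**2 - m) = 2 + (m - m**2) = 2 + m - m**2)
((b(k(19, 12)) - 82417)/(57841 + 133447) - 71756) + 123**2 = (((2 + (-5 + 19) - (-5 + 19)**2) - 82417)/(57841 + 133447) - 71756) + 123**2 = (((2 + 14 - 1*14**2) - 82417)/191288 - 71756) + 15129 = (((2 + 14 - 1*196) - 82417)*(1/191288) - 71756) + 15129 = (((2 + 14 - 196) - 82417)*(1/191288) - 71756) + 15129 = ((-180 - 82417)*(1/191288) - 71756) + 15129 = (-82597*1/191288 - 71756) + 15129 = (-82597/191288 - 71756) + 15129 = -13726144325/191288 + 15129 = -10832148173/191288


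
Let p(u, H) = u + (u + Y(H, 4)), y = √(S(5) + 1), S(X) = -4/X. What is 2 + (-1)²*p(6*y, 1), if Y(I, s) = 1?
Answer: 3 + 12*√5/5 ≈ 8.3666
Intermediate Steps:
y = √5/5 (y = √(-4/5 + 1) = √(-4*⅕ + 1) = √(-⅘ + 1) = √(⅕) = √5/5 ≈ 0.44721)
p(u, H) = 1 + 2*u (p(u, H) = u + (u + 1) = u + (1 + u) = 1 + 2*u)
2 + (-1)²*p(6*y, 1) = 2 + (-1)²*(1 + 2*(6*(√5/5))) = 2 + 1*(1 + 2*(6*√5/5)) = 2 + 1*(1 + 12*√5/5) = 2 + (1 + 12*√5/5) = 3 + 12*√5/5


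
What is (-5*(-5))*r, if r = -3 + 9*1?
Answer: 150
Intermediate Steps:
r = 6 (r = -3 + 9 = 6)
(-5*(-5))*r = -5*(-5)*6 = 25*6 = 150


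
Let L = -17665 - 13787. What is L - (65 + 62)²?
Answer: -47581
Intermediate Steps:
L = -31452
L - (65 + 62)² = -31452 - (65 + 62)² = -31452 - 1*127² = -31452 - 1*16129 = -31452 - 16129 = -47581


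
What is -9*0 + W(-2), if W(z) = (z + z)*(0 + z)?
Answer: 8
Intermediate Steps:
W(z) = 2*z² (W(z) = (2*z)*z = 2*z²)
-9*0 + W(-2) = -9*0 + 2*(-2)² = 0 + 2*4 = 0 + 8 = 8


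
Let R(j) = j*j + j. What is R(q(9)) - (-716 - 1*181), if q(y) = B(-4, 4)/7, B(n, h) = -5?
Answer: 43943/49 ≈ 896.80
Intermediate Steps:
q(y) = -5/7
R(j) = j + j² (R(j) = j² + j = j + j²)
R(q(9)) - (-716 - 1*181) = -5*(1 - 5/7)/7 - (-716 - 1*181) = -5/7*2/7 - (-716 - 181) = -10/49 - 1*(-897) = -10/49 + 897 = 43943/49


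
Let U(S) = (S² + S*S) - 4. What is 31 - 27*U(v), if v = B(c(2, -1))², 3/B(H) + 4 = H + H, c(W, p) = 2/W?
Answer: -1075/8 ≈ -134.38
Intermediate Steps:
B(H) = 3/(-4 + 2*H) (B(H) = 3/(-4 + (H + H)) = 3/(-4 + 2*H))
v = 9/4 (v = (3/(2*(-2 + 2/2)))² = (3/(2*(-2 + 2*(½))))² = (3/(2*(-2 + 1)))² = ((3/2)/(-1))² = ((3/2)*(-1))² = (-3/2)² = 9/4 ≈ 2.2500)
U(S) = -4 + 2*S² (U(S) = (S² + S²) - 4 = 2*S² - 4 = -4 + 2*S²)
31 - 27*U(v) = 31 - 27*(-4 + 2*(9/4)²) = 31 - 27*(-4 + 2*(81/16)) = 31 - 27*(-4 + 81/8) = 31 - 27*49/8 = 31 - 1323/8 = -1075/8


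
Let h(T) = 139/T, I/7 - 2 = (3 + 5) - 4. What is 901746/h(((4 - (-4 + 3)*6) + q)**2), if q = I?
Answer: 2438321184/139 ≈ 1.7542e+7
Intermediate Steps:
I = 42 (I = 14 + 7*((3 + 5) - 4) = 14 + 7*(8 - 4) = 14 + 7*4 = 14 + 28 = 42)
q = 42
901746/h(((4 - (-4 + 3)*6) + q)**2) = 901746/((139/(((4 - (-4 + 3)*6) + 42)**2))) = 901746/((139/(((4 - (-1)*6) + 42)**2))) = 901746/((139/(((4 - 1*(-6)) + 42)**2))) = 901746/((139/(((4 + 6) + 42)**2))) = 901746/((139/((10 + 42)**2))) = 901746/((139/(52**2))) = 901746/((139/2704)) = 901746/((139*(1/2704))) = 901746/(139/2704) = 901746*(2704/139) = 2438321184/139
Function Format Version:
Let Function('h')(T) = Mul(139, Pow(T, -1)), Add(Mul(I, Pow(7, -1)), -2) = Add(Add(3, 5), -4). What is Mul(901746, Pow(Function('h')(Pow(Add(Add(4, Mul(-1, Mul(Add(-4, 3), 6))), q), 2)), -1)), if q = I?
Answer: Rational(2438321184, 139) ≈ 1.7542e+7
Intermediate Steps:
I = 42 (I = Add(14, Mul(7, Add(Add(3, 5), -4))) = Add(14, Mul(7, Add(8, -4))) = Add(14, Mul(7, 4)) = Add(14, 28) = 42)
q = 42
Mul(901746, Pow(Function('h')(Pow(Add(Add(4, Mul(-1, Mul(Add(-4, 3), 6))), q), 2)), -1)) = Mul(901746, Pow(Mul(139, Pow(Pow(Add(Add(4, Mul(-1, Mul(Add(-4, 3), 6))), 42), 2), -1)), -1)) = Mul(901746, Pow(Mul(139, Pow(Pow(Add(Add(4, Mul(-1, Mul(-1, 6))), 42), 2), -1)), -1)) = Mul(901746, Pow(Mul(139, Pow(Pow(Add(Add(4, Mul(-1, -6)), 42), 2), -1)), -1)) = Mul(901746, Pow(Mul(139, Pow(Pow(Add(Add(4, 6), 42), 2), -1)), -1)) = Mul(901746, Pow(Mul(139, Pow(Pow(Add(10, 42), 2), -1)), -1)) = Mul(901746, Pow(Mul(139, Pow(Pow(52, 2), -1)), -1)) = Mul(901746, Pow(Mul(139, Pow(2704, -1)), -1)) = Mul(901746, Pow(Mul(139, Rational(1, 2704)), -1)) = Mul(901746, Pow(Rational(139, 2704), -1)) = Mul(901746, Rational(2704, 139)) = Rational(2438321184, 139)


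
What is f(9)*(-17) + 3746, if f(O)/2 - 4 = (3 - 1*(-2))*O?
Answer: 2080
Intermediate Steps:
f(O) = 8 + 10*O (f(O) = 8 + 2*((3 - 1*(-2))*O) = 8 + 2*((3 + 2)*O) = 8 + 2*(5*O) = 8 + 10*O)
f(9)*(-17) + 3746 = (8 + 10*9)*(-17) + 3746 = (8 + 90)*(-17) + 3746 = 98*(-17) + 3746 = -1666 + 3746 = 2080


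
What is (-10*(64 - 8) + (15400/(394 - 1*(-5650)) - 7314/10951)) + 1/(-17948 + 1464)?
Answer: -152232859890737/272760105124 ≈ -558.12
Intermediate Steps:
(-10*(64 - 8) + (15400/(394 - 1*(-5650)) - 7314/10951)) + 1/(-17948 + 1464) = (-10*56 + (15400/(394 + 5650) - 7314*1/10951)) + 1/(-16484) = (-560 + (15400/6044 - 7314/10951)) - 1/16484 = (-560 + (15400*(1/6044) - 7314/10951)) - 1/16484 = (-560 + (3850/1511 - 7314/10951)) - 1/16484 = (-560 + 31109896/16546961) - 1/16484 = -9235188264/16546961 - 1/16484 = -152232859890737/272760105124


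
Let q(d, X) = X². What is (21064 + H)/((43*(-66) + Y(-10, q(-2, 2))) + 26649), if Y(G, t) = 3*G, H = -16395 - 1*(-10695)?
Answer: 15364/23781 ≈ 0.64606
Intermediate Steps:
H = -5700 (H = -16395 + 10695 = -5700)
(21064 + H)/((43*(-66) + Y(-10, q(-2, 2))) + 26649) = (21064 - 5700)/((43*(-66) + 3*(-10)) + 26649) = 15364/((-2838 - 30) + 26649) = 15364/(-2868 + 26649) = 15364/23781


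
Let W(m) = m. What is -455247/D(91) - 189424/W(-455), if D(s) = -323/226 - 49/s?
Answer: 203221565758/876785 ≈ 2.3178e+5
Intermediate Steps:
D(s) = -323/226 - 49/s (D(s) = -323*1/226 - 49/s = -323/226 - 49/s)
-455247/D(91) - 189424/W(-455) = -455247/(-323/226 - 49/91) - 189424/(-455) = -455247/(-323/226 - 49*1/91) - 189424*(-1/455) = -455247/(-323/226 - 7/13) + 189424/455 = -455247/(-5781/2938) + 189424/455 = -455247*(-2938/5781) + 189424/455 = 445838562/1927 + 189424/455 = 203221565758/876785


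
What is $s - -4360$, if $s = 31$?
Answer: $4391$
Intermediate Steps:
$s - -4360 = 31 - -4360 = 31 + 4360 = 4391$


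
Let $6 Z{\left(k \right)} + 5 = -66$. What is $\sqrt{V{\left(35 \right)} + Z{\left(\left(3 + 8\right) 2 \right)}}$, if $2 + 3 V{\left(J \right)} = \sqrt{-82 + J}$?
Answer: $\frac{\sqrt{-450 + 12 i \sqrt{47}}}{6} \approx 0.32185 + 3.5502 i$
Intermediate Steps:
$V{\left(J \right)} = - \frac{2}{3} + \frac{\sqrt{-82 + J}}{3}$
$Z{\left(k \right)} = - \frac{71}{6}$ ($Z{\left(k \right)} = - \frac{5}{6} + \frac{1}{6} \left(-66\right) = - \frac{5}{6} - 11 = - \frac{71}{6}$)
$\sqrt{V{\left(35 \right)} + Z{\left(\left(3 + 8\right) 2 \right)}} = \sqrt{\left(- \frac{2}{3} + \frac{\sqrt{-82 + 35}}{3}\right) - \frac{71}{6}} = \sqrt{\left(- \frac{2}{3} + \frac{\sqrt{-47}}{3}\right) - \frac{71}{6}} = \sqrt{\left(- \frac{2}{3} + \frac{i \sqrt{47}}{3}\right) - \frac{71}{6}} = \sqrt{- \frac{25}{2} + \frac{i \sqrt{47}}{3}}$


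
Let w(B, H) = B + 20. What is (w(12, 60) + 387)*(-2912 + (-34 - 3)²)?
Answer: -646517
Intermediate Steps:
w(B, H) = 20 + B
(w(12, 60) + 387)*(-2912 + (-34 - 3)²) = ((20 + 12) + 387)*(-2912 + (-34 - 3)²) = (32 + 387)*(-2912 + (-37)²) = 419*(-2912 + 1369) = 419*(-1543) = -646517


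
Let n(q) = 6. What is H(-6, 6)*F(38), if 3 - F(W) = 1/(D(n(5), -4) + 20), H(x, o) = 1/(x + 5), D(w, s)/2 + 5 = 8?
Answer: -77/26 ≈ -2.9615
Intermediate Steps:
D(w, s) = 6 (D(w, s) = -10 + 2*8 = -10 + 16 = 6)
H(x, o) = 1/(5 + x)
F(W) = 77/26 (F(W) = 3 - 1/(6 + 20) = 3 - 1/26 = 77/26)
H(-6, 6)*F(38) = (77/26)/(5 - 6) = (77/26)/(-1) = -1*77/26 = -77/26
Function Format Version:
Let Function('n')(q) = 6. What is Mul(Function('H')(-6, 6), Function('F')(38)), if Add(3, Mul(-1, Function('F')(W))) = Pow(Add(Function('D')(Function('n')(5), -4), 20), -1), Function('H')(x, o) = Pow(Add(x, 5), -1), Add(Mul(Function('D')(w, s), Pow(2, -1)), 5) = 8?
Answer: Rational(-77, 26) ≈ -2.9615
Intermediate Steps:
Function('D')(w, s) = 6 (Function('D')(w, s) = Add(-10, Mul(2, 8)) = Add(-10, 16) = 6)
Function('H')(x, o) = Pow(Add(5, x), -1)
Function('F')(W) = Rational(77, 26) (Function('F')(W) = Add(3, Mul(-1, Pow(Add(6, 20), -1))) = Add(3, Mul(-1, Pow(26, -1))) = Add(3, Mul(-1, Rational(1, 26))) = Add(3, Rational(-1, 26)) = Rational(77, 26))
Mul(Function('H')(-6, 6), Function('F')(38)) = Mul(Pow(Add(5, -6), -1), Rational(77, 26)) = Mul(Pow(-1, -1), Rational(77, 26)) = Mul(-1, Rational(77, 26)) = Rational(-77, 26)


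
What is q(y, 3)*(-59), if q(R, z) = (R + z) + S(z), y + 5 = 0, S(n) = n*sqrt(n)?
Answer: 118 - 177*sqrt(3) ≈ -188.57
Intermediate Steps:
S(n) = n**(3/2)
y = -5 (y = -5 + 0 = -5)
q(R, z) = R + z + z**(3/2) (q(R, z) = (R + z) + z**(3/2) = R + z + z**(3/2))
q(y, 3)*(-59) = (-5 + 3 + 3**(3/2))*(-59) = (-5 + 3 + 3*sqrt(3))*(-59) = (-2 + 3*sqrt(3))*(-59) = 118 - 177*sqrt(3)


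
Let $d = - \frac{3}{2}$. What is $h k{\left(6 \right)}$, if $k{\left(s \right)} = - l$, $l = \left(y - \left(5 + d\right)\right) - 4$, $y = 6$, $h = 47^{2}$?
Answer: $\frac{6627}{2} \approx 3313.5$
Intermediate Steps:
$h = 2209$
$d = - \frac{3}{2}$ ($d = \left(-3\right) \frac{1}{2} = - \frac{3}{2} \approx -1.5$)
$l = - \frac{3}{2}$ ($l = \left(6 - \frac{7}{2}\right) - 4 = \frac{5}{2} - 4 = - \frac{3}{2} \approx -1.5$)
$k{\left(s \right)} = \frac{3}{2}$ ($k{\left(s \right)} = \left(-1\right) \left(- \frac{3}{2}\right) = \frac{3}{2}$)
$h k{\left(6 \right)} = 2209 \cdot \frac{3}{2} = \frac{6627}{2}$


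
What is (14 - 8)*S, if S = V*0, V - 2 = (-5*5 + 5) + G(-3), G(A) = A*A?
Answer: 0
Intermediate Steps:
G(A) = A**2
V = -9 (V = 2 + ((-5*5 + 5) + (-3)**2) = 2 + ((-25 + 5) + 9) = 2 + (-20 + 9) = 2 - 11 = -9)
S = 0 (S = -9*0 = 0)
(14 - 8)*S = (14 - 8)*0 = 6*0 = 0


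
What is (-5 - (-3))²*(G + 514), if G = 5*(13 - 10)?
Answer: 2116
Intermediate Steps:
G = 15 (G = 5*3 = 15)
(-5 - (-3))²*(G + 514) = (-5 - (-3))²*(15 + 514) = (-5 - 1*(-3))²*529 = (-5 + 3)²*529 = (-2)²*529 = 4*529 = 2116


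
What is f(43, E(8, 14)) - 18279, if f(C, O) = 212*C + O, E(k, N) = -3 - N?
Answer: -9180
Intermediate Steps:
f(C, O) = O + 212*C
f(43, E(8, 14)) - 18279 = ((-3 - 1*14) + 212*43) - 18279 = ((-3 - 14) + 9116) - 18279 = (-17 + 9116) - 18279 = 9099 - 18279 = -9180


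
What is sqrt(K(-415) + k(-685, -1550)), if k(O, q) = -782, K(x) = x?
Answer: 3*I*sqrt(133) ≈ 34.598*I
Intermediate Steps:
sqrt(K(-415) + k(-685, -1550)) = sqrt(-415 - 782) = sqrt(-1197) = 3*I*sqrt(133)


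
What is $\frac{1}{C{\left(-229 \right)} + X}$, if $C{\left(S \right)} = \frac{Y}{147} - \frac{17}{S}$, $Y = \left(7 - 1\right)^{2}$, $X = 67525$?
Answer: $\frac{11221}{757701606} \approx 1.4809 \cdot 10^{-5}$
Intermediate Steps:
$Y = 36$ ($Y = \left(7 + \left(-4 + 3\right)\right)^{2} = \left(7 - 1\right)^{2} = 6^{2} = 36$)
$C{\left(S \right)} = \frac{12}{49} - \frac{17}{S}$ ($C{\left(S \right)} = \frac{36}{147} - \frac{17}{S} = 36 \cdot \frac{1}{147} - \frac{17}{S} = \frac{12}{49} - \frac{17}{S}$)
$\frac{1}{C{\left(-229 \right)} + X} = \frac{1}{\left(\frac{12}{49} - \frac{17}{-229}\right) + 67525} = \frac{1}{\left(\frac{12}{49} - - \frac{17}{229}\right) + 67525} = \frac{1}{\left(\frac{12}{49} + \frac{17}{229}\right) + 67525} = \frac{1}{\frac{3581}{11221} + 67525} = \frac{1}{\frac{757701606}{11221}} = \frac{11221}{757701606}$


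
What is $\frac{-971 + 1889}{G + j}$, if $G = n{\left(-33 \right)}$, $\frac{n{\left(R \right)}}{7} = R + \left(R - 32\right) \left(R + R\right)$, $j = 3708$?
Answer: $\frac{2}{73} \approx 0.027397$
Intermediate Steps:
$n{\left(R \right)} = 7 R + 14 R \left(-32 + R\right)$ ($n{\left(R \right)} = 7 \left(R + \left(R - 32\right) \left(R + R\right)\right) = 7 \left(R + \left(-32 + R\right) 2 R\right) = 7 \left(R + 2 R \left(-32 + R\right)\right) = 7 R + 14 R \left(-32 + R\right)$)
$G = 29799$ ($G = 7 \left(-33\right) \left(-63 + 2 \left(-33\right)\right) = 7 \left(-33\right) \left(-63 - 66\right) = 7 \left(-33\right) \left(-129\right) = 29799$)
$\frac{-971 + 1889}{G + j} = \frac{-971 + 1889}{29799 + 3708} = \frac{918}{33507} = 918 \cdot \frac{1}{33507} = \frac{2}{73}$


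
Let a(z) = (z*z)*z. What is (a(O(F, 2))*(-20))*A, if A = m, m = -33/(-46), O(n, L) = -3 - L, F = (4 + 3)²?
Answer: 41250/23 ≈ 1793.5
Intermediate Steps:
F = 49 (F = 7² = 49)
m = 33/46 (m = -33*(-1/46) = 33/46 ≈ 0.71739)
A = 33/46 ≈ 0.71739
a(z) = z³ (a(z) = z²*z = z³)
(a(O(F, 2))*(-20))*A = ((-3 - 1*2)³*(-20))*(33/46) = ((-3 - 2)³*(-20))*(33/46) = ((-5)³*(-20))*(33/46) = -125*(-20)*(33/46) = 2500*(33/46) = 41250/23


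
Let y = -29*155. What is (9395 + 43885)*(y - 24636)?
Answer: -1552099680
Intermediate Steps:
y = -4495
(9395 + 43885)*(y - 24636) = (9395 + 43885)*(-4495 - 24636) = 53280*(-29131) = -1552099680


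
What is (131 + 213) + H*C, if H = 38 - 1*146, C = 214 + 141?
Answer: -37996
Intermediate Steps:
C = 355
H = -108 (H = 38 - 146 = -108)
(131 + 213) + H*C = (131 + 213) - 108*355 = 344 - 38340 = -37996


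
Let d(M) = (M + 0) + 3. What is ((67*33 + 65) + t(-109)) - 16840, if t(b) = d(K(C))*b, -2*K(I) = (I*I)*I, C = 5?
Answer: -16157/2 ≈ -8078.5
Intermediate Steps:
K(I) = -I³/2 (K(I) = -I*I*I/2 = -I²*I/2 = -I³/2)
d(M) = 3 + M (d(M) = M + 3 = 3 + M)
t(b) = -119*b/2 (t(b) = (3 - ½*5³)*b = (3 - ½*125)*b = (3 - 125/2)*b = -119*b/2)
((67*33 + 65) + t(-109)) - 16840 = ((67*33 + 65) - 119/2*(-109)) - 16840 = ((2211 + 65) + 12971/2) - 16840 = (2276 + 12971/2) - 16840 = 17523/2 - 16840 = -16157/2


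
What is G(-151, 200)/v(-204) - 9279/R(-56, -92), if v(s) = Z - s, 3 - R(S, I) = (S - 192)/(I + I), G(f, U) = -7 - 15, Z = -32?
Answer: -4588570/817 ≈ -5616.4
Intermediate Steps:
G(f, U) = -22
R(S, I) = 3 - (-192 + S)/(2*I) (R(S, I) = 3 - (S - 192)/(I + I) = 3 - (-192 + S)/(2*I))
v(s) = -32 - s
G(-151, 200)/v(-204) - 9279/R(-56, -92) = -22/(-32 - 1*(-204)) - 9279*(-184/(192 - 1*(-56) + 6*(-92))) = -22/(-32 + 204) - 9279*(-184/(192 + 56 - 552)) = -22/172 - 9279/((½)*(-1/92)*(-304)) = -22*1/172 - 9279/38/23 = -11/86 - 9279*23/38 = -11/86 - 213417/38 = -4588570/817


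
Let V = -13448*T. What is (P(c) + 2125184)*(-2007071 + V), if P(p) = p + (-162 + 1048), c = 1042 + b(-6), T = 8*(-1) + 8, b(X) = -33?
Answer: -4269198575609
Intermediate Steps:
T = 0 (T = -8 + 8 = 0)
V = 0 (V = -13448*0 = 0)
c = 1009 (c = 1042 - 33 = 1009)
P(p) = 886 + p (P(p) = p + 886 = 886 + p)
(P(c) + 2125184)*(-2007071 + V) = ((886 + 1009) + 2125184)*(-2007071 + 0) = (1895 + 2125184)*(-2007071) = 2127079*(-2007071) = -4269198575609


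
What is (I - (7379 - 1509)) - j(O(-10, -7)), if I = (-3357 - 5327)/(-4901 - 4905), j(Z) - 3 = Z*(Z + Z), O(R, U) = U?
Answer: -29271471/4903 ≈ -5970.1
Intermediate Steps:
j(Z) = 3 + 2*Z² (j(Z) = 3 + Z*(Z + Z) = 3 + Z*(2*Z) = 3 + 2*Z²)
I = 4342/4903 (I = -8684/(-9806) = -8684*(-1/9806) = 4342/4903 ≈ 0.88558)
(I - (7379 - 1509)) - j(O(-10, -7)) = (4342/4903 - (7379 - 1509)) - (3 + 2*(-7)²) = (4342/4903 - 1*5870) - (3 + 2*49) = (4342/4903 - 5870) - (3 + 98) = -28776268/4903 - 1*101 = -28776268/4903 - 101 = -29271471/4903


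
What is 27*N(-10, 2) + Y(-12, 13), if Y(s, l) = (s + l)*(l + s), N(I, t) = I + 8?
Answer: -53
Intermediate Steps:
N(I, t) = 8 + I
Y(s, l) = (l + s)**2 (Y(s, l) = (l + s)*(l + s) = (l + s)**2)
27*N(-10, 2) + Y(-12, 13) = 27*(8 - 10) + (13 - 12)**2 = 27*(-2) + 1**2 = -54 + 1 = -53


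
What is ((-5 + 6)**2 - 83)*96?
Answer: -7872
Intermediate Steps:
((-5 + 6)**2 - 83)*96 = (1**2 - 83)*96 = (1 - 83)*96 = -82*96 = -7872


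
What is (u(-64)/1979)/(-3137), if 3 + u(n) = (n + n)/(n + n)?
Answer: 2/6208123 ≈ 3.2216e-7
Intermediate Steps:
u(n) = -2 (u(n) = -3 + (n + n)/(n + n) = -3 + (2*n)/((2*n)) = -3 + (2*n)*(1/(2*n)) = -3 + 1 = -2)
(u(-64)/1979)/(-3137) = -2/1979/(-3137) = -2*1/1979*(-1/3137) = -2/1979*(-1/3137) = 2/6208123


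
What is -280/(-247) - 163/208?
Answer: 1383/3952 ≈ 0.34995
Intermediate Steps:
-280/(-247) - 163/208 = -280*(-1/247) - 163*1/208 = 280/247 - 163/208 = 1383/3952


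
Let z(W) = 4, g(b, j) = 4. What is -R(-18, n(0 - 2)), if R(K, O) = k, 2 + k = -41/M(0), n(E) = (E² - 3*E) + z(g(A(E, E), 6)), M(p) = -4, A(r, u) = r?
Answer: -33/4 ≈ -8.2500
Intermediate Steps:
n(E) = 4 + E² - 3*E (n(E) = (E² - 3*E) + 4 = 4 + E² - 3*E)
k = 33/4 (k = -2 - 41/(-4) = -2 - 41*(-¼) = -2 + 41/4 = 33/4 ≈ 8.2500)
R(K, O) = 33/4
-R(-18, n(0 - 2)) = -1*33/4 = -33/4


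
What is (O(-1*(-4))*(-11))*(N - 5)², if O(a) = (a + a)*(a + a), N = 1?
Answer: -11264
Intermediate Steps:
O(a) = 4*a² (O(a) = (2*a)*(2*a) = 4*a²)
(O(-1*(-4))*(-11))*(N - 5)² = ((4*(-1*(-4))²)*(-11))*(1 - 5)² = ((4*4²)*(-11))*(-4)² = ((4*16)*(-11))*16 = (64*(-11))*16 = -704*16 = -11264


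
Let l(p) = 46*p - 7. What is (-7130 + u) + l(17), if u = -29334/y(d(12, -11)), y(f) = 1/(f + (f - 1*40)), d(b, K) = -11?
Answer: 1812353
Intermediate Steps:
y(f) = 1/(-40 + 2*f) (y(f) = 1/(f + (f - 40)) = 1/(f + (-40 + f)) = 1/(-40 + 2*f))
l(p) = -7 + 46*p
u = 1818708 (u = -29334/(1/(2*(-20 - 11))) = -29334/((½)/(-31)) = -29334/((½)*(-1/31)) = -29334/(-1/62) = -29334*(-62) = 1818708)
(-7130 + u) + l(17) = (-7130 + 1818708) + (-7 + 46*17) = 1811578 + (-7 + 782) = 1811578 + 775 = 1812353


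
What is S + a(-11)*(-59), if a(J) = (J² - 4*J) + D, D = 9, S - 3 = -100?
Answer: -10363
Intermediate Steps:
S = -97 (S = 3 - 100 = -97)
a(J) = 9 + J² - 4*J (a(J) = (J² - 4*J) + 9 = 9 + J² - 4*J)
S + a(-11)*(-59) = -97 + (9 + (-11)² - 4*(-11))*(-59) = -97 + (9 + 121 + 44)*(-59) = -97 + 174*(-59) = -97 - 10266 = -10363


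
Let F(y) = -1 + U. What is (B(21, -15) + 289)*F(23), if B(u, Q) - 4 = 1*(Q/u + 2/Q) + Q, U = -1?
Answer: -58202/105 ≈ -554.30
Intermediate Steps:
B(u, Q) = 4 + Q + 2/Q + Q/u (B(u, Q) = 4 + (1*(Q/u + 2/Q) + Q) = 4 + (1*(2/Q + Q/u) + Q) = 4 + ((2/Q + Q/u) + Q) = 4 + (Q + 2/Q + Q/u) = 4 + Q + 2/Q + Q/u)
F(y) = -2 (F(y) = -1 - 1 = -2)
(B(21, -15) + 289)*F(23) = ((4 - 15 + 2/(-15) - 15/21) + 289)*(-2) = ((4 - 15 + 2*(-1/15) - 15*1/21) + 289)*(-2) = ((4 - 15 - 2/15 - 5/7) + 289)*(-2) = (-1244/105 + 289)*(-2) = (29101/105)*(-2) = -58202/105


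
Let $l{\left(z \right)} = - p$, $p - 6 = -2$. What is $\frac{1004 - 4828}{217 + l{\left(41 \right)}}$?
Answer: $- \frac{3824}{213} \approx -17.953$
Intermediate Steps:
$p = 4$ ($p = 6 - 2 = 4$)
$l{\left(z \right)} = -4$ ($l{\left(z \right)} = \left(-1\right) 4 = -4$)
$\frac{1004 - 4828}{217 + l{\left(41 \right)}} = \frac{1004 - 4828}{217 - 4} = - \frac{3824}{213}$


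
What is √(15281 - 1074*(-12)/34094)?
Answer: √4440771644597/17047 ≈ 123.62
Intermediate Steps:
√(15281 - 1074*(-12)/34094) = √(15281 + 12888*(1/34094)) = √(15281 + 6444/17047) = √(260501651/17047) = √4440771644597/17047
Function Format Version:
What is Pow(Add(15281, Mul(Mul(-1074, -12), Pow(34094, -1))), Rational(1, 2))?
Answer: Mul(Rational(1, 17047), Pow(4440771644597, Rational(1, 2))) ≈ 123.62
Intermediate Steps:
Pow(Add(15281, Mul(Mul(-1074, -12), Pow(34094, -1))), Rational(1, 2)) = Pow(Add(15281, Mul(12888, Rational(1, 34094))), Rational(1, 2)) = Pow(Add(15281, Rational(6444, 17047)), Rational(1, 2)) = Pow(Rational(260501651, 17047), Rational(1, 2)) = Mul(Rational(1, 17047), Pow(4440771644597, Rational(1, 2)))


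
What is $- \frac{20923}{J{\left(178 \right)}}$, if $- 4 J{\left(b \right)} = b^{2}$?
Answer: $\frac{20923}{7921} \approx 2.6415$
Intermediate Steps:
$J{\left(b \right)} = - \frac{b^{2}}{4}$
$- \frac{20923}{J{\left(178 \right)}} = - \frac{20923}{\left(- \frac{1}{4}\right) 178^{2}} = - \frac{20923}{\left(- \frac{1}{4}\right) 31684} = - \frac{20923}{-7921} = \left(-20923\right) \left(- \frac{1}{7921}\right) = \frac{20923}{7921}$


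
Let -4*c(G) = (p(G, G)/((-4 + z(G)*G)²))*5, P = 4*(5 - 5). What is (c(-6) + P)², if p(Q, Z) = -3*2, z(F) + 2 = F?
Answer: 225/14992384 ≈ 1.5008e-5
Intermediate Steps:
P = 0 (P = 4*0 = 0)
z(F) = -2 + F
p(Q, Z) = -6
c(G) = 15/(2*(-4 + G*(-2 + G))²) (c(G) = -(-6/(-4 + (-2 + G)*G)²)*5/4 = -(-6/(-4 + G*(-2 + G))²)*5/4 = -(-15)/(2*(-4 + G*(-2 + G))²) = 15/(2*(-4 + G*(-2 + G))²))
(c(-6) + P)² = (15/(2*(-4 - 6*(-2 - 6))²) + 0)² = (15/(2*(-4 - 6*(-8))²) + 0)² = (15/(2*(-4 + 48)²) + 0)² = ((15/2)/44² + 0)² = ((15/2)*(1/1936) + 0)² = (15/3872 + 0)² = (15/3872)² = 225/14992384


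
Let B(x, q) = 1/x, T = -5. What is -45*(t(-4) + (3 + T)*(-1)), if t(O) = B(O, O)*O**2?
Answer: 90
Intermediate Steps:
t(O) = O (t(O) = O**2/O = O)
-45*(t(-4) + (3 + T)*(-1)) = -45*(-4 + (3 - 5)*(-1)) = -45*(-4 - 2*(-1)) = -45*(-4 + 2) = -45*(-2) = 90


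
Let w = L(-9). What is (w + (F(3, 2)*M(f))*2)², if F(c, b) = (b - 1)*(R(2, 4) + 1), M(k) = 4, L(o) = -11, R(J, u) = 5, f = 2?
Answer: 1369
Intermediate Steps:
F(c, b) = -6 + 6*b (F(c, b) = (b - 1)*(5 + 1) = (-1 + b)*6 = -6 + 6*b)
w = -11
(w + (F(3, 2)*M(f))*2)² = (-11 + ((-6 + 6*2)*4)*2)² = (-11 + ((-6 + 12)*4)*2)² = (-11 + (6*4)*2)² = (-11 + 24*2)² = (-11 + 48)² = 37² = 1369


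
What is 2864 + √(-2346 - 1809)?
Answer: 2864 + I*√4155 ≈ 2864.0 + 64.459*I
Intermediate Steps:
2864 + √(-2346 - 1809) = 2864 + √(-4155) = 2864 + I*√4155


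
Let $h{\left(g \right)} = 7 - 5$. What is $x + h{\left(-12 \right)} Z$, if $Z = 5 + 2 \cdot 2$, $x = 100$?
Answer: $118$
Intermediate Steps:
$Z = 9$ ($Z = 5 + 4 = 9$)
$h{\left(g \right)} = 2$
$x + h{\left(-12 \right)} Z = 100 + 2 \cdot 9 = 100 + 18 = 118$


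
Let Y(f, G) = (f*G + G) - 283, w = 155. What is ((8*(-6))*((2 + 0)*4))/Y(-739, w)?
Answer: 384/114673 ≈ 0.0033487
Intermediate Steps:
Y(f, G) = -283 + G + G*f (Y(f, G) = (G*f + G) - 283 = (G + G*f) - 283 = -283 + G + G*f)
((8*(-6))*((2 + 0)*4))/Y(-739, w) = ((8*(-6))*((2 + 0)*4))/(-283 + 155 + 155*(-739)) = (-96*4)/(-283 + 155 - 114545) = -48*8/(-114673) = -384*(-1/114673) = 384/114673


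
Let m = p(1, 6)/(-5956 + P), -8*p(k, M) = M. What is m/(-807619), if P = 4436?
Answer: -3/4910323520 ≈ -6.1096e-10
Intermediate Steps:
p(k, M) = -M/8
m = 3/6080 (m = (-1/8*6)/(-5956 + 4436) = -3/4/(-1520) = -3/4*(-1/1520) = 3/6080 ≈ 0.00049342)
m/(-807619) = (3/6080)/(-807619) = (3/6080)*(-1/807619) = -3/4910323520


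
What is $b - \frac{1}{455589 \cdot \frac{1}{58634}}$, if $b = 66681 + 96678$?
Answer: $\frac{74424504817}{455589} \approx 1.6336 \cdot 10^{5}$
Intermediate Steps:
$b = 163359$
$b - \frac{1}{455589 \cdot \frac{1}{58634}} = 163359 - \frac{1}{455589 \cdot \frac{1}{58634}} = 163359 - \frac{1}{\frac{455589}{58634}} = 163359 - \frac{58634}{455589} = \frac{74424504817}{455589}$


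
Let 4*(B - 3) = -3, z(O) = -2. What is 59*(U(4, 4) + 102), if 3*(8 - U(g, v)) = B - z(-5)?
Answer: 76877/12 ≈ 6406.4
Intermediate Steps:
B = 9/4 (B = 3 + (¼)*(-3) = 3 - ¾ = 9/4 ≈ 2.2500)
U(g, v) = 79/12 (U(g, v) = 8 - (9/4 - 1*(-2))/3 = 8 - (9/4 + 2)/3 = 8 - ⅓*17/4 = 8 - 17/12 = 79/12)
59*(U(4, 4) + 102) = 59*(79/12 + 102) = 59*(1303/12) = 76877/12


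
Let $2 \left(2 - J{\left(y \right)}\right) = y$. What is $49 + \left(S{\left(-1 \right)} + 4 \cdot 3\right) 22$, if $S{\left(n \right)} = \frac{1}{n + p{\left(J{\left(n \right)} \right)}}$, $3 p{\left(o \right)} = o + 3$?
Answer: $\frac{1697}{5} \approx 339.4$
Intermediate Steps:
$J{\left(y \right)} = 2 - \frac{y}{2}$
$p{\left(o \right)} = 1 + \frac{o}{3}$ ($p{\left(o \right)} = \frac{o + 3}{3} = \frac{3 + o}{3} = 1 + \frac{o}{3}$)
$S{\left(n \right)} = \frac{1}{\frac{5}{3} + \frac{5 n}{6}}$ ($S{\left(n \right)} = \frac{1}{n + \left(1 + \frac{2 - \frac{n}{2}}{3}\right)} = \frac{1}{n + \left(1 - \left(- \frac{2}{3} + \frac{n}{6}\right)\right)} = \frac{1}{n - \left(- \frac{5}{3} + \frac{n}{6}\right)} = \frac{1}{\frac{5}{3} + \frac{5 n}{6}}$)
$49 + \left(S{\left(-1 \right)} + 4 \cdot 3\right) 22 = 49 + \left(\frac{6}{5 \left(2 - 1\right)} + 4 \cdot 3\right) 22 = 49 + \left(\frac{6}{5 \cdot 1} + 12\right) 22 = 49 + \left(\frac{6}{5} \cdot 1 + 12\right) 22 = 49 + \left(\frac{6}{5} + 12\right) 22 = 49 + \frac{66}{5} \cdot 22 = 49 + \frac{1452}{5} = \frac{1697}{5}$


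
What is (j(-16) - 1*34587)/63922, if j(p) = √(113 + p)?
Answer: -34587/63922 + √97/63922 ≈ -0.54093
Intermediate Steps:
(j(-16) - 1*34587)/63922 = (√(113 - 16) - 1*34587)/63922 = (√97 - 34587)*(1/63922) = (-34587 + √97)*(1/63922) = -34587/63922 + √97/63922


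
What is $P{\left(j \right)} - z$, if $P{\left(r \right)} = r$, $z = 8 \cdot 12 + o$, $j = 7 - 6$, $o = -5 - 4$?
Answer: $-86$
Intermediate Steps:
$o = -9$ ($o = -5 - 4 = -9$)
$j = 1$
$z = 87$ ($z = 8 \cdot 12 - 9 = 96 - 9 = 87$)
$P{\left(j \right)} - z = 1 - 87 = -86$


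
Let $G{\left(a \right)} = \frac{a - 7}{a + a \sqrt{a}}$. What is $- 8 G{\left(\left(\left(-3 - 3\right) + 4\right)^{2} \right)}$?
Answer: $2$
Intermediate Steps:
$G{\left(a \right)} = \frac{-7 + a}{a + a^{\frac{3}{2}}}$
$- 8 G{\left(\left(\left(-3 - 3\right) + 4\right)^{2} \right)} = - 8 \frac{-7 + \left(\left(-3 - 3\right) + 4\right)^{2}}{\left(\left(-3 - 3\right) + 4\right)^{2} + \left(\left(\left(-3 - 3\right) + 4\right)^{2}\right)^{\frac{3}{2}}} = - 8 \frac{-7 + \left(-6 + 4\right)^{2}}{\left(-6 + 4\right)^{2} + \left(\left(-6 + 4\right)^{2}\right)^{\frac{3}{2}}} = - 8 \frac{-7 + \left(-2\right)^{2}}{\left(-2\right)^{2} + \left(\left(-2\right)^{2}\right)^{\frac{3}{2}}} = - 8 \frac{-7 + 4}{4 + 4^{\frac{3}{2}}} = - 8 \frac{1}{4 + 8} \left(-3\right) = - 8 \cdot \frac{1}{12} \left(-3\right) = \left(-8\right) \left(- \frac{1}{4}\right) = 2$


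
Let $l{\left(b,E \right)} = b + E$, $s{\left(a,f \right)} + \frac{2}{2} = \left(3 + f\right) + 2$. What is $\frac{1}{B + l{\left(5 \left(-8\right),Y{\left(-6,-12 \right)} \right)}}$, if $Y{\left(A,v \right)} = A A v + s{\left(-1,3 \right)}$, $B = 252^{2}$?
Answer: $\frac{1}{63039} \approx 1.5863 \cdot 10^{-5}$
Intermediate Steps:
$B = 63504$
$s{\left(a,f \right)} = 4 + f$ ($s{\left(a,f \right)} = -1 + \left(\left(3 + f\right) + 2\right) = -1 + \left(5 + f\right) = 4 + f$)
$Y{\left(A,v \right)} = 7 + v A^{2}$ ($Y{\left(A,v \right)} = A A v + \left(4 + 3\right) = A^{2} v + 7 = v A^{2} + 7 = 7 + v A^{2}$)
$l{\left(b,E \right)} = E + b$
$\frac{1}{B + l{\left(5 \left(-8\right),Y{\left(-6,-12 \right)} \right)}} = \frac{1}{63504 + \left(\left(7 - 12 \left(-6\right)^{2}\right) + 5 \left(-8\right)\right)} = \frac{1}{63504 + \left(\left(7 - 432\right) - 40\right)} = \frac{1}{63504 - 465} = \frac{1}{63039}$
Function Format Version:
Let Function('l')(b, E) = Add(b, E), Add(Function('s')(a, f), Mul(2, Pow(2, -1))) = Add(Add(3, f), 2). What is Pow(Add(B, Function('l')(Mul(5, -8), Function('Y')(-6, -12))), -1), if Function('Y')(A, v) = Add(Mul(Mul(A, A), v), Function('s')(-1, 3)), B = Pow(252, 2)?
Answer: Rational(1, 63039) ≈ 1.5863e-5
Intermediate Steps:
B = 63504
Function('s')(a, f) = Add(4, f) (Function('s')(a, f) = Add(-1, Add(Add(3, f), 2)) = Add(-1, Add(5, f)) = Add(4, f))
Function('Y')(A, v) = Add(7, Mul(v, Pow(A, 2))) (Function('Y')(A, v) = Add(Mul(Mul(A, A), v), Add(4, 3)) = Add(Mul(Pow(A, 2), v), 7) = Add(Mul(v, Pow(A, 2)), 7) = Add(7, Mul(v, Pow(A, 2))))
Function('l')(b, E) = Add(E, b)
Pow(Add(B, Function('l')(Mul(5, -8), Function('Y')(-6, -12))), -1) = Pow(Add(63504, Add(Add(7, Mul(-12, Pow(-6, 2))), Mul(5, -8))), -1) = Pow(Add(63504, Add(Add(7, Mul(-12, 36)), -40)), -1) = Pow(Add(63504, Add(Add(7, -432), -40)), -1) = Pow(Add(63504, Add(-425, -40)), -1) = Pow(Add(63504, -465), -1) = Pow(63039, -1) = Rational(1, 63039)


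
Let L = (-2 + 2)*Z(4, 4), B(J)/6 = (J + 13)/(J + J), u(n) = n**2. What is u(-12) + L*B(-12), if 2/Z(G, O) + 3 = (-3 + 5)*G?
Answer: 144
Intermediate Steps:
B(J) = 3*(13 + J)/J (B(J) = 6*((J + 13)/(J + J)) = 6*((13 + J)/((2*J))) = 6*((13 + J)*(1/(2*J))) = 6*((13 + J)/(2*J)) = 3*(13 + J)/J)
Z(G, O) = 2/(-3 + 2*G) (Z(G, O) = 2/(-3 + (-3 + 5)*G) = 2/(-3 + 2*G))
L = 0 (L = (-2 + 2)*(2/(-3 + 2*4)) = 0*(2/(-3 + 8)) = 0*(2/5) = 0)
u(-12) + L*B(-12) = (-12)**2 + 0*(3 + 39/(-12)) = 144 + 0*(3 + 39*(-1/12)) = 144 + 0*(3 - 13/4) = 144 + 0*(-1/4) = 144 + 0 = 144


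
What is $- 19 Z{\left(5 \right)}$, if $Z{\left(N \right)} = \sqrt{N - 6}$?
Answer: $- 19 i \approx - 19.0 i$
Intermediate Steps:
$Z{\left(N \right)} = \sqrt{-6 + N}$
$- 19 Z{\left(5 \right)} = - 19 \sqrt{-6 + 5} = - 19 \sqrt{-1} = - 19 i$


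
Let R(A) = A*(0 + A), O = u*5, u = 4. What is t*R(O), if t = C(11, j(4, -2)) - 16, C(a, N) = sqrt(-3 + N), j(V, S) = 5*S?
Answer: -6400 + 400*I*sqrt(13) ≈ -6400.0 + 1442.2*I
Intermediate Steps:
O = 20 (O = 4*5 = 20)
R(A) = A**2 (R(A) = A*A = A**2)
t = -16 + I*sqrt(13) (t = sqrt(-3 + 5*(-2)) - 16 = sqrt(-3 - 10) - 16 = sqrt(-13) - 16 = I*sqrt(13) - 16 = -16 + I*sqrt(13) ≈ -16.0 + 3.6056*I)
t*R(O) = (-16 + I*sqrt(13))*20**2 = (-16 + I*sqrt(13))*400 = -6400 + 400*I*sqrt(13)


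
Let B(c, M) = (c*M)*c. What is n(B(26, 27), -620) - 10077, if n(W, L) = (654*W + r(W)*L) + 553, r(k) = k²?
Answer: -206532085196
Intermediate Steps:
B(c, M) = M*c² (B(c, M) = (M*c)*c = M*c²)
n(W, L) = 553 + 654*W + L*W² (n(W, L) = (654*W + W²*L) + 553 = (654*W + L*W²) + 553 = 553 + 654*W + L*W²)
n(B(26, 27), -620) - 10077 = (553 + 654*(27*26²) - 620*(27*26²)²) - 10077 = (553 + 654*(27*676) - 620*(27*676)²) - 10077 = (553 + 654*18252 - 620*18252²) - 10077 = (553 + 11936808 - 620*333135504) - 10077 = (553 + 11936808 - 206544012480) - 10077 = -206532075119 - 10077 = -206532085196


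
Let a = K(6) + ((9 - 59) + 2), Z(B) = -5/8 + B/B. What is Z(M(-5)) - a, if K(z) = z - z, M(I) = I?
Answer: 387/8 ≈ 48.375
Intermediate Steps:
Z(B) = 3/8 (Z(B) = -5*⅛ + 1 = -5/8 + 1 = 3/8)
K(z) = 0
a = -48 (a = 0 + ((9 - 59) + 2) = 0 + (-50 + 2) = 0 - 48 = -48)
Z(M(-5)) - a = 3/8 - 1*(-48) = 3/8 + 48 = 387/8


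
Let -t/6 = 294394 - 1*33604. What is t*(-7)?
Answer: 10953180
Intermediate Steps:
t = -1564740 (t = -6*(294394 - 1*33604) = -6*(294394 - 33604) = -6*260790 = -1564740)
t*(-7) = -1564740*(-7) = 10953180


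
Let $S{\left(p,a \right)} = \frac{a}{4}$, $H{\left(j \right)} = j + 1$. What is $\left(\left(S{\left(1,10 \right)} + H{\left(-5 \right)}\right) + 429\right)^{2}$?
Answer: $\frac{731025}{4} \approx 1.8276 \cdot 10^{5}$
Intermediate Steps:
$H{\left(j \right)} = 1 + j$
$S{\left(p,a \right)} = \frac{a}{4}$ ($S{\left(p,a \right)} = a \frac{1}{4} = \frac{a}{4}$)
$\left(\left(S{\left(1,10 \right)} + H{\left(-5 \right)}\right) + 429\right)^{2} = \left(\left(\frac{1}{4} \cdot 10 + \left(1 - 5\right)\right) + 429\right)^{2} = \left(\left(\frac{5}{2} - 4\right) + 429\right)^{2} = \left(- \frac{3}{2} + 429\right)^{2} = \left(\frac{855}{2}\right)^{2} = \frac{731025}{4}$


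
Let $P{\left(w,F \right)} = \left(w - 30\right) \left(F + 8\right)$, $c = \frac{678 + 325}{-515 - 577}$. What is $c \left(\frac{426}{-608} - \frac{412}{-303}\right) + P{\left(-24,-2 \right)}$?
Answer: $- \frac{32650853623}{100586304} \approx -324.61$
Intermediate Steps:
$c = - \frac{1003}{1092}$ ($c = \frac{1003}{-1092} = 1003 \left(- \frac{1}{1092}\right) = - \frac{1003}{1092} \approx -0.9185$)
$P{\left(w,F \right)} = \left(-30 + w\right) \left(8 + F\right)$
$c \left(\frac{426}{-608} - \frac{412}{-303}\right) + P{\left(-24,-2 \right)} = - \frac{1003 \left(\frac{426}{-608} - \frac{412}{-303}\right)}{1092} - 324 = - \frac{1003 \left(426 \left(- \frac{1}{608}\right) - - \frac{412}{303}\right)}{1092} + \left(-240 + 60 - 192 + 48\right) = - \frac{1003 \left(- \frac{213}{304} + \frac{412}{303}\right)}{1092} - 324 = \left(- \frac{1003}{1092}\right) \frac{60709}{92112} - 324 = - \frac{60891127}{100586304} - 324 = - \frac{32650853623}{100586304}$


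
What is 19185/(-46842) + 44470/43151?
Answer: 418403935/673759714 ≈ 0.62100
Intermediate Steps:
19185/(-46842) + 44470/43151 = 19185*(-1/46842) + 44470*(1/43151) = -6395/15614 + 44470/43151 = 418403935/673759714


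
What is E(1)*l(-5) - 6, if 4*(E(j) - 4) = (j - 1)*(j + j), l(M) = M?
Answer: -26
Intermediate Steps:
E(j) = 4 + j*(-1 + j)/2 (E(j) = 4 + ((j - 1)*(j + j))/4 = 4 + ((-1 + j)*(2*j))/4 = 4 + (2*j*(-1 + j))/4 = 4 + j*(-1 + j)/2)
E(1)*l(-5) - 6 = (4 + (1/2)*1**2 - 1/2*1)*(-5) - 6 = (4 + (1/2)*1 - 1/2)*(-5) - 6 = (4 + 1/2 - 1/2)*(-5) - 6 = 4*(-5) - 6 = -20 - 6 = -26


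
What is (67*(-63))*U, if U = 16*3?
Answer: -202608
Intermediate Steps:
U = 48
(67*(-63))*U = (67*(-63))*48 = -4221*48 = -202608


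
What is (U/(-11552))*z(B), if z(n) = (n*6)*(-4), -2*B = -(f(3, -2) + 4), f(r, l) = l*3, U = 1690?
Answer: -2535/722 ≈ -3.5111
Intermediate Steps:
f(r, l) = 3*l
B = -1 (B = -(-1)*(3*(-2) + 4)/2 = -(-1)*(-6 + 4)/2 = -(-1)*(-2)/2 = -½*2 = -1)
z(n) = -24*n (z(n) = (6*n)*(-4) = -24*n)
(U/(-11552))*z(B) = (1690/(-11552))*(-24*(-1)) = (1690*(-1/11552))*24 = -845/5776*24 = -2535/722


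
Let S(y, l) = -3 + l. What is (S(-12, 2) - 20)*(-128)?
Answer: 2688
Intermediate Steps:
(S(-12, 2) - 20)*(-128) = ((-3 + 2) - 20)*(-128) = (-1 - 20)*(-128) = -21*(-128) = 2688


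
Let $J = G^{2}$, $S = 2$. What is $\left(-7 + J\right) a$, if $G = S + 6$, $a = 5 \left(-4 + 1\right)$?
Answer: $-855$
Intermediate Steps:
$a = -15$ ($a = 5 \left(-3\right) = -15$)
$G = 8$ ($G = 2 + 6 = 8$)
$J = 64$ ($J = 8^{2} = 64$)
$\left(-7 + J\right) a = \left(-7 + 64\right) \left(-15\right) = 57 \left(-15\right) = -855$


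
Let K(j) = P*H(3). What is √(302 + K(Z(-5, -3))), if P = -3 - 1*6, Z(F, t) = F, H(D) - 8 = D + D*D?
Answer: √122 ≈ 11.045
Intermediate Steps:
H(D) = 8 + D + D² (H(D) = 8 + (D + D*D) = 8 + (D + D²) = 8 + D + D²)
P = -9 (P = -3 - 6 = -9)
K(j) = -180 (K(j) = -9*(8 + 3 + 3²) = -9*(8 + 3 + 9) = -9*20 = -180)
√(302 + K(Z(-5, -3))) = √(302 - 180) = √122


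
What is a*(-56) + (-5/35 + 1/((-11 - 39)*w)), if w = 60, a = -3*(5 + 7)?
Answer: 42332993/21000 ≈ 2015.9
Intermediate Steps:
a = -36 (a = -3*12 = -36)
a*(-56) + (-5/35 + 1/((-11 - 39)*w)) = -36*(-56) + (-5/35 + 1/(-11 - 39*60)) = 2016 + (-5*1/35 + (1/60)/(-50)) = 2016 + (-1/7 - 1/50*1/60) = 2016 + (-1/7 - 1/3000) = 2016 - 3007/21000 = 42332993/21000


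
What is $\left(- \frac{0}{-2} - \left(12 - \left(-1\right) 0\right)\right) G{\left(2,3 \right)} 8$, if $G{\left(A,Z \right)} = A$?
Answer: $-192$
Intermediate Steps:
$\left(- \frac{0}{-2} - \left(12 - \left(-1\right) 0\right)\right) G{\left(2,3 \right)} 8 = \left(- \frac{0}{-2} - \left(12 - \left(-1\right) 0\right)\right) 2 \cdot 8 = \left(- \frac{0 \left(-1\right)}{2} - \left(12 - 0\right)\right) 16 = \left(\left(-1\right) 0 - \left(12 + 0\right)\right) 16 = \left(0 - 12\right) 16 = \left(-12\right) 16 = -192$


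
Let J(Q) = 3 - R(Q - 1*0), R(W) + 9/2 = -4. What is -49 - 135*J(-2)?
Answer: -3203/2 ≈ -1601.5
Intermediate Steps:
R(W) = -17/2 (R(W) = -9/2 - 4 = -17/2)
J(Q) = 23/2 (J(Q) = 3 - 1*(-17/2) = 3 + 17/2 = 23/2)
-49 - 135*J(-2) = -49 - 135*23/2 = -49 - 3105/2 = -3203/2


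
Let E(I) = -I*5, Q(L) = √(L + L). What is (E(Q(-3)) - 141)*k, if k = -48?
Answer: 6768 + 240*I*√6 ≈ 6768.0 + 587.88*I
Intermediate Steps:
Q(L) = √2*√L (Q(L) = √(2*L) = √2*√L)
E(I) = -5*I
(E(Q(-3)) - 141)*k = (-5*√2*√(-3) - 141)*(-48) = (-5*√2*I*√3 - 141)*(-48) = (-5*I*√6 - 141)*(-48) = (-141 - 5*I*√6)*(-48) = 6768 + 240*I*√6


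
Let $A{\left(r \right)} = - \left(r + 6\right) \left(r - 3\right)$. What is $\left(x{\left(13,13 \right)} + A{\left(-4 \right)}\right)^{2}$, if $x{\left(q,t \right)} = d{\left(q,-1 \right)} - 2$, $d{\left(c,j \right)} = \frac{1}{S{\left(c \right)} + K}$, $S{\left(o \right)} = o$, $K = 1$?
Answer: $\frac{28561}{196} \approx 145.72$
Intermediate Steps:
$d{\left(c,j \right)} = \frac{1}{1 + c}$ ($d{\left(c,j \right)} = \frac{1}{c + 1} = \frac{1}{1 + c}$)
$x{\left(q,t \right)} = -2 + \frac{1}{1 + q}$ ($x{\left(q,t \right)} = \frac{1}{1 + q} - 2 = -2 + \frac{1}{1 + q}$)
$A{\left(r \right)} = - \left(-3 + r\right) \left(6 + r\right)$ ($A{\left(r \right)} = - \left(6 + r\right) \left(-3 + r\right) = - \left(-3 + r\right) \left(6 + r\right)$)
$\left(x{\left(13,13 \right)} + A{\left(-4 \right)}\right)^{2} = \left(\frac{-1 - 26}{1 + 13} - -14\right)^{2} = \left(\frac{-1 - 26}{14} + \left(18 - 16 + 12\right)\right)^{2} = \left(\frac{1}{14} \left(-27\right) + \left(18 - 16 + 12\right)\right)^{2} = \left(- \frac{27}{14} + 14\right)^{2} = \left(\frac{169}{14}\right)^{2} = \frac{28561}{196}$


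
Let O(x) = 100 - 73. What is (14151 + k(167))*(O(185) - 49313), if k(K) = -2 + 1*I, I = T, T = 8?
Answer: -697741902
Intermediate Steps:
I = 8
k(K) = 6 (k(K) = -2 + 1*8 = -2 + 8 = 6)
O(x) = 27
(14151 + k(167))*(O(185) - 49313) = (14151 + 6)*(27 - 49313) = 14157*(-49286) = -697741902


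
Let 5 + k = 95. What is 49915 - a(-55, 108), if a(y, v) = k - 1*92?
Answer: 49917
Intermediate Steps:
k = 90 (k = -5 + 95 = 90)
a(y, v) = -2 (a(y, v) = 90 - 1*92 = 90 - 92 = -2)
49915 - a(-55, 108) = 49915 - 1*(-2) = 49915 + 2 = 49917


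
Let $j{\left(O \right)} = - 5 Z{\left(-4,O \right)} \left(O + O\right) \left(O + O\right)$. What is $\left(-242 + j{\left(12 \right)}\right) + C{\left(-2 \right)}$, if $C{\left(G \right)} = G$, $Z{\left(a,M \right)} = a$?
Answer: $11276$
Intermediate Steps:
$j{\left(O \right)} = 80 O^{2}$ ($j{\left(O \right)} = \left(-5\right) \left(-4\right) \left(O + O\right) \left(O + O\right) = 20 \cdot 2 O 2 O = 20 \cdot 4 O^{2} = 80 O^{2}$)
$\left(-242 + j{\left(12 \right)}\right) + C{\left(-2 \right)} = \left(-242 + 80 \cdot 12^{2}\right) - 2 = \left(-242 + 80 \cdot 144\right) - 2 = \left(-242 + 11520\right) - 2 = 11278 - 2 = 11276$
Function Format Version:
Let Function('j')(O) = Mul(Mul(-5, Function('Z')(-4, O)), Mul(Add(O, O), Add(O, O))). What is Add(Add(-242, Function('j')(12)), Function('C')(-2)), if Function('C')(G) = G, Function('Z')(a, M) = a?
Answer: 11276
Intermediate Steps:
Function('j')(O) = Mul(80, Pow(O, 2)) (Function('j')(O) = Mul(Mul(-5, -4), Mul(Add(O, O), Add(O, O))) = Mul(20, Mul(Mul(2, O), Mul(2, O))) = Mul(20, Mul(4, Pow(O, 2))) = Mul(80, Pow(O, 2)))
Add(Add(-242, Function('j')(12)), Function('C')(-2)) = Add(Add(-242, Mul(80, Pow(12, 2))), -2) = Add(Add(-242, Mul(80, 144)), -2) = Add(Add(-242, 11520), -2) = Add(11278, -2) = 11276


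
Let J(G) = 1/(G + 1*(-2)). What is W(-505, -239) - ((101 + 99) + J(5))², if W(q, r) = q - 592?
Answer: -371074/9 ≈ -41230.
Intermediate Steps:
W(q, r) = -592 + q
J(G) = 1/(-2 + G) (J(G) = 1/(G - 2) = 1/(-2 + G))
W(-505, -239) - ((101 + 99) + J(5))² = (-592 - 505) - ((101 + 99) + 1/(-2 + 5))² = -1097 - (200 + 1/3)² = -1097 - (200 + ⅓)² = -1097 - (601/3)² = -1097 - 1*361201/9 = -1097 - 361201/9 = -371074/9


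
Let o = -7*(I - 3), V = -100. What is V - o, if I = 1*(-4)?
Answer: -149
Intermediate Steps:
I = -4
o = 49 (o = -7*(-4 - 3) = -7*(-7) = 49)
V - o = -100 - 1*49 = -100 - 49 = -149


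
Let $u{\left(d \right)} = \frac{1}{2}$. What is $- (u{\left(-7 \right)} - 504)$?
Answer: $\frac{1007}{2} \approx 503.5$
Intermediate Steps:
$u{\left(d \right)} = \frac{1}{2}$
$- (u{\left(-7 \right)} - 504) = - (\frac{1}{2} - 504) = \left(-1\right) \left(- \frac{1007}{2}\right) = \frac{1007}{2}$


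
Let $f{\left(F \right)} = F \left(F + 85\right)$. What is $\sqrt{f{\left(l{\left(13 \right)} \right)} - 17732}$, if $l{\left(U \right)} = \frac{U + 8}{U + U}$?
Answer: $\frac{i \sqrt{11939981}}{26} \approx 132.9 i$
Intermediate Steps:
$l{\left(U \right)} = \frac{8 + U}{2 U}$
$f{\left(F \right)} = F \left(85 + F\right)$
$\sqrt{f{\left(l{\left(13 \right)} \right)} - 17732} = \sqrt{\frac{8 + 13}{2 \cdot 13} \left(85 + \frac{8 + 13}{2 \cdot 13}\right) - 17732} = \sqrt{\frac{1}{2} \cdot \frac{1}{13} \cdot 21 \left(85 + \frac{1}{2} \cdot \frac{1}{13} \cdot 21\right) - 17732} = \sqrt{\frac{21 \left(85 + \frac{21}{26}\right)}{26} - 17732} = \sqrt{\frac{21}{26} \cdot \frac{2231}{26} - 17732} = \sqrt{\frac{46851}{676} - 17732} = \sqrt{- \frac{11939981}{676}} = \frac{i \sqrt{11939981}}{26}$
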